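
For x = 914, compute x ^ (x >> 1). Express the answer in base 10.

x = 1110010010 = 914
x>>1 = 0111001001
XOR  = 1001011011 = 603
(x ^ (x >> 1) gives the standard binary-reflected Gray code of x.)

603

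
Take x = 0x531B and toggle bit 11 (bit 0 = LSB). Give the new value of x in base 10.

x = 101001100011011
bit 11 is currently 0; toggle it via x ^ (1 << 11) = x ^ 2048
→ 101101100011011 = 23323

23323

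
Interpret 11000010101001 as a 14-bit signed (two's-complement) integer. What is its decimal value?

pattern = 11000010101001 (MSB is 1 ⇒ negative)
Invert: 00111101010110, add 1 → 00111101010111 = 3927, so the value is -3927.
(Equivalently: 12457 - 2^14 = 12457 - 16384 = -3927.)

-3927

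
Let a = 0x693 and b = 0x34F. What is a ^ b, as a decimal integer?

0x693 = 11010010011
0x34F = 01101001111
XOR → 10111011100 = 1500

1500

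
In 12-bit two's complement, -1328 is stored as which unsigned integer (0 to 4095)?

1328 in 12 bits: 010100110000
Invert: 101011001111
Add 1:  101011010000 = 2768
(Check: 2^12 - 1328 = 4096 - 1328 = 2768.)

2768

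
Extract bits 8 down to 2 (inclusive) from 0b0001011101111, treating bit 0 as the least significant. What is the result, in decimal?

v = 0001011101111
Shift right by 2: 00010111011
Mask low 7 bits: 0111011 = 59

59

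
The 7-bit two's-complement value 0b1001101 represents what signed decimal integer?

pattern = 1001101 (MSB is 1 ⇒ negative)
Invert: 0110010, add 1 → 0110011 = 51, so the value is -51.
(Equivalently: 77 - 2^7 = 77 - 128 = -51.)

-51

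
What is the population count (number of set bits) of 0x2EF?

8

0x2EF = 1011101111
Count the 1s: 1 + 1 + 1 + 1 + 1 + 1 + 1 + 1 = 8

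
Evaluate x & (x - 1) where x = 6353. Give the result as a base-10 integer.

6352

x = 1100011010001 = 6353
x - 1 = 1100011010000
AND   = 1100011010000 = 6352
(x & (x - 1) clears the lowest set bit of x.)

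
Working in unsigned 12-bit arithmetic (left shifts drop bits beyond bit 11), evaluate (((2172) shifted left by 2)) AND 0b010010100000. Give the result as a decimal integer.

2172 = 100001111100
→ shifted left by 2 (mod 2^12) → 000111110000 = 496
0b010010100000 = 010010100000
→ AND → 000010100000 = 160

160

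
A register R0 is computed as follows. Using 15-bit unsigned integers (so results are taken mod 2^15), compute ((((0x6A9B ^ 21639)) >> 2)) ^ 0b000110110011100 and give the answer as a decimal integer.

539

0x6A9B = 110101010011011
21639 = 101010010000111
→ ^ → 011111000011100 = 15900
→ >> 2 → 000111110000111 = 3975
0b000110110011100 = 000110110011100
→ ^ → 000001000011011 = 539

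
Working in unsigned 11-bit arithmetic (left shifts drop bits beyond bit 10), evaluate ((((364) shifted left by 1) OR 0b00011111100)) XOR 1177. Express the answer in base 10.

1637

364 = 00101101100
→ shifted left by 1 (mod 2^11) → 01011011000 = 728
0b00011111100 = 00011111100
→ OR → 01011111100 = 764
1177 = 10010011001
→ XOR → 11001100101 = 1637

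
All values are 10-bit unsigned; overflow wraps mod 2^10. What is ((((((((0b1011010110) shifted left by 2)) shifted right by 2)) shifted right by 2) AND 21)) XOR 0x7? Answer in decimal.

0b1011010110 = 1011010110
→ shifted left by 2 (mod 2^10) → 1101011000 = 856
→ shifted right by 2 → 0011010110 = 214
→ shifted right by 2 → 0000110101 = 53
21 = 0000010101
→ AND → 0000010101 = 21
0x7 = 0000000111
→ XOR → 0000010010 = 18

18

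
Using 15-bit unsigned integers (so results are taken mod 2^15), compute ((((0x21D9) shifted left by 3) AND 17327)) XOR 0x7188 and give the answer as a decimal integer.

29440

0x21D9 = 010000111011001
→ shifted left by 3 (mod 2^15) → 000111011001000 = 3784
17327 = 100001110101111
→ AND → 000001010001000 = 648
0x7188 = 111000110001000
→ XOR → 111001100000000 = 29440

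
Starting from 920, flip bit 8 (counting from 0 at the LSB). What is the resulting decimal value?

x = 1110011000
bit 8 is currently 1; toggle it via x ^ (1 << 8) = x ^ 256
→ 1010011000 = 664

664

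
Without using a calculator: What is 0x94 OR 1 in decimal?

149

0x94 = 10010100
1 = 00000001
 OR → 10010101 = 149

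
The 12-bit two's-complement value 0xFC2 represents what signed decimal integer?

-62

pattern = 111111000010 (MSB is 1 ⇒ negative)
Invert: 000000111101, add 1 → 000000111110 = 62, so the value is -62.
(Equivalently: 4034 - 2^12 = 4034 - 4096 = -62.)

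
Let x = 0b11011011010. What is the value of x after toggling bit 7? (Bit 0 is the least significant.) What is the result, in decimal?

x = 11011011010
bit 7 is currently 1; toggle it via x ^ (1 << 7) = x ^ 128
→ 11001011010 = 1626

1626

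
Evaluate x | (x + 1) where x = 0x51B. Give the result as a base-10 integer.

1311

x = 10100011011 = 1307
x + 1 = 10100011100
OR    = 10100011111 = 1311
(x | (x + 1) sets the lowest cleared bit.)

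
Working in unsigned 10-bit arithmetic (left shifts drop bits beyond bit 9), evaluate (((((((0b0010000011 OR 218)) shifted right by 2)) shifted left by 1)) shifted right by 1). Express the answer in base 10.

0b0010000011 = 0010000011
218 = 0011011010
→ OR → 0011011011 = 219
→ shifted right by 2 → 0000110110 = 54
→ shifted left by 1 (mod 2^10) → 0001101100 = 108
→ shifted right by 1 → 0000110110 = 54

54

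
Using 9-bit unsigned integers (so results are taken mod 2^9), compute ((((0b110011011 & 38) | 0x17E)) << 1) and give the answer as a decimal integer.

0b110011011 = 110011011
38 = 000100110
→ & → 000000010 = 2
0x17E = 101111110
→ | → 101111110 = 382
→ << 1 (mod 2^9) → 011111100 = 252

252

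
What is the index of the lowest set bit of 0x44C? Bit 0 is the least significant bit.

0x44C = 10001001100
Trailing zeros: 2, so the lowest set bit is bit 2 (value 4).

2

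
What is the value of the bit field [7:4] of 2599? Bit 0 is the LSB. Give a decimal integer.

2

v = 00101000100111
Shift right by 4: 0010100010
Mask low 4 bits: 0010 = 2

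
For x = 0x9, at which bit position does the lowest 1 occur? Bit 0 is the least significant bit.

0

0x9 = 1001
Trailing zeros: 0, so the lowest set bit is bit 0 (value 1).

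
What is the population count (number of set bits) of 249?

249 = 11111001
Count the 1s: 1 + 1 + 1 + 1 + 1 + 1 = 6

6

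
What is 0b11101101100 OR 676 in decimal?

a = 11101101100
676 = 01010100100
 OR → 11111101100 = 2028

2028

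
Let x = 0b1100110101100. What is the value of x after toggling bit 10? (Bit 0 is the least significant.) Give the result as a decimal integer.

7596

x = 1100110101100
bit 10 is currently 0; toggle it via x ^ (1 << 10) = x ^ 1024
→ 1110110101100 = 7596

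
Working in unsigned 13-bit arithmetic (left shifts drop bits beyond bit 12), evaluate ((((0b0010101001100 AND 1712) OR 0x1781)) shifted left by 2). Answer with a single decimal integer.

7684

0b0010101001100 = 0010101001100
1712 = 0011010110000
→ AND → 0010000000000 = 1024
0x1781 = 1011110000001
→ OR → 1011110000001 = 6017
→ shifted left by 2 (mod 2^13) → 1111000000100 = 7684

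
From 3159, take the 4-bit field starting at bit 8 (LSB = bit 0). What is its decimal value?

v = 0110001010111
Shift right by 8: 01100
Mask low 4 bits: 1100 = 12

12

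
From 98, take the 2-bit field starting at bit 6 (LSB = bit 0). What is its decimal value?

1

v = 0001100010
Shift right by 6: 0001
Mask low 2 bits: 01 = 1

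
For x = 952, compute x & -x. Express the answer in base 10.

8

x = 1110111000 = 952
-x (two's complement) = …0001001000
AND   = 0000001000 = 8
(x & -x isolates the lowest set bit of x.)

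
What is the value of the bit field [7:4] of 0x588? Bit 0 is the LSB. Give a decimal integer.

8

v = 10110001000
Shift right by 4: 1011000
Mask low 4 bits: 1000 = 8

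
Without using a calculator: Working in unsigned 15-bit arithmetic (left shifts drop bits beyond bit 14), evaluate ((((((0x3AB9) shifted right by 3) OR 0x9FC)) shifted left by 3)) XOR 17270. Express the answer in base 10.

15502

0x3AB9 = 011101010111001
→ shifted right by 3 → 000011101010111 = 1879
0x9FC = 000100111111100
→ OR → 000111111111111 = 4095
→ shifted left by 3 (mod 2^15) → 111111111111000 = 32760
17270 = 100001101110110
→ XOR → 011110010001110 = 15502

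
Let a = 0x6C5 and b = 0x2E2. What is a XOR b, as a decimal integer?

0x6C5 = 11011000101
0x2E2 = 01011100010
XOR → 10000100111 = 1063

1063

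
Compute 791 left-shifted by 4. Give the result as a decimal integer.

791 = 00001100010111
shift left by 4 → 11000101110000 = 12656
(equivalently, 791 × 2^4 = 791 × 16)

12656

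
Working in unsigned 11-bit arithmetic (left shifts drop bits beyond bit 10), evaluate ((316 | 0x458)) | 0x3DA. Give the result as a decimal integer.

316 = 00100111100
0x458 = 10001011000
→ | → 10101111100 = 1404
0x3DA = 01111011010
→ | → 11111111110 = 2046

2046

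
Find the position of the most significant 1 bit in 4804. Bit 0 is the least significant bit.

12

4804 = 1001011000100
The topmost 1 is at position 12 (since 2^12 = 4096 ≤ 4804 < 8192).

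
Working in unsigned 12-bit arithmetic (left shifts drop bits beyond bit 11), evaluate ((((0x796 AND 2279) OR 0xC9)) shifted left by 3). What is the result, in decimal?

1656

0x796 = 011110010110
2279 = 100011100111
→ AND → 000010000110 = 134
0xC9 = 000011001001
→ OR → 000011001111 = 207
→ shifted left by 3 (mod 2^12) → 011001111000 = 1656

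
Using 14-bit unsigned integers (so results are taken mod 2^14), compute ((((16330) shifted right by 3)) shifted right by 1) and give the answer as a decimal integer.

16330 = 11111111001010
→ shifted right by 3 → 00011111111001 = 2041
→ shifted right by 1 → 00001111111100 = 1020

1020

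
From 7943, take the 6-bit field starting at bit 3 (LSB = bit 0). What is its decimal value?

v = 1111100000111
Shift right by 3: 1111100000
Mask low 6 bits: 100000 = 32

32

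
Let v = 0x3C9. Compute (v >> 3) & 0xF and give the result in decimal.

v = 1111001001
Shift right by 3: 1111001
Mask low 4 bits: 1001 = 9

9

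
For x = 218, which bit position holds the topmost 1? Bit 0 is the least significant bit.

7

218 = 11011010
The topmost 1 is at position 7 (since 2^7 = 128 ≤ 218 < 256).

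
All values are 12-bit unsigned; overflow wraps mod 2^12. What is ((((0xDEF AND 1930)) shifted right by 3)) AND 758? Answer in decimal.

0xDEF = 110111101111
1930 = 011110001010
→ AND → 010110001010 = 1418
→ shifted right by 3 → 000010110001 = 177
758 = 001011110110
→ AND → 000010110000 = 176

176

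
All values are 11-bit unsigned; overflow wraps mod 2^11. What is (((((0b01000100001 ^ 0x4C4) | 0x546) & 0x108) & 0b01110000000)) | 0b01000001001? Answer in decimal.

0b01000100001 = 01000100001
0x4C4 = 10011000100
→ ^ → 11011100101 = 1765
0x546 = 10101000110
→ | → 11111100111 = 2023
0x108 = 00100001000
→ & → 00100000000 = 256
0b01110000000 = 01110000000
→ & → 00100000000 = 256
0b01000001001 = 01000001001
→ | → 01100001001 = 777

777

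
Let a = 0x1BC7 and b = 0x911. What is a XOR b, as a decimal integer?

4822

0x1BC7 = 1101111000111
0x911 = 0100100010001
XOR → 1001011010110 = 4822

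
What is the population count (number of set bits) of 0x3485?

6

0x3485 = 11010010000101
Count the 1s: 1 + 1 + 1 + 1 + 1 + 1 = 6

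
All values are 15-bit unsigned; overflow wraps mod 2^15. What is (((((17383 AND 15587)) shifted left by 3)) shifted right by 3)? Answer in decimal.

227

17383 = 100001111100111
15587 = 011110011100011
→ AND → 000000011100011 = 227
→ shifted left by 3 (mod 2^15) → 000011100011000 = 1816
→ shifted right by 3 → 000000011100011 = 227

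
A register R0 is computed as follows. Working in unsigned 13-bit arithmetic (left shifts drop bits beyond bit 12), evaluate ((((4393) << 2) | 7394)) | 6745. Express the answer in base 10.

4393 = 1000100101001
→ << 2 (mod 2^13) → 0010010100100 = 1188
7394 = 1110011100010
→ | → 1110011100110 = 7398
6745 = 1101001011001
→ | → 1111011111111 = 7935

7935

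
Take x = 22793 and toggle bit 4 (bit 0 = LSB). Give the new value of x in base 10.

x = 0101100100001001
bit 4 is currently 0; toggle it via x ^ (1 << 4) = x ^ 16
→ 0101100100011001 = 22809

22809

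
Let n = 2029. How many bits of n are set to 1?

9

2029 = 11111101101
Count the 1s: 1 + 1 + 1 + 1 + 1 + 1 + 1 + 1 + 1 = 9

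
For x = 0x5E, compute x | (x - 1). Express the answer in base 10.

x = 1011110 = 94
x - 1 = 1011101
OR    = 1011111 = 95
(x | (x - 1) sets all bits below the lowest set bit.)

95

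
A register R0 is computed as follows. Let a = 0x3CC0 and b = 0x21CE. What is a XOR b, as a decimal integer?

7438

0x3CC0 = 11110011000000
0x21CE = 10000111001110
XOR → 01110100001110 = 7438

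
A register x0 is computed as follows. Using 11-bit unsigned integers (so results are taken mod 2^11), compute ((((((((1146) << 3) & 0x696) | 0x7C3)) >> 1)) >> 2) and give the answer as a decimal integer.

1146 = 10001111010
→ << 3 (mod 2^11) → 01111010000 = 976
0x696 = 11010010110
→ & → 01010010000 = 656
0x7C3 = 11111000011
→ | → 11111010011 = 2003
→ >> 1 → 01111101001 = 1001
→ >> 2 → 00011111010 = 250

250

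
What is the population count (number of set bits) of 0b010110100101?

6

n = 10110100101
Count the 1s: 1 + 1 + 1 + 1 + 1 + 1 = 6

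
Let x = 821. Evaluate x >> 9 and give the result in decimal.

821 = 1100110101
shift right by 9 → 0000000001 = 1
(equivalently, floor(821 / 512))

1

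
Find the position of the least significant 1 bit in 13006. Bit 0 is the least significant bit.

13006 = 11001011001110
Trailing zeros: 1, so the lowest set bit is bit 1 (value 2).

1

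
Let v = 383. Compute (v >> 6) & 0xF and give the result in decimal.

v = 00101111111
Shift right by 6: 00101
Mask low 4 bits: 0101 = 5

5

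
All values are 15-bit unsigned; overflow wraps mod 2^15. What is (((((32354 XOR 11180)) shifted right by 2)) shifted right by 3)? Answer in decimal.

686

32354 = 111111001100010
11180 = 010101110101100
→ XOR → 101010111001110 = 21966
→ shifted right by 2 → 001010101110011 = 5491
→ shifted right by 3 → 000001010101110 = 686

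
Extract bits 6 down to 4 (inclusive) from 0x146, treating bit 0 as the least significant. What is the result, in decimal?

v = 101000110
Shift right by 4: 10100
Mask low 3 bits: 100 = 4

4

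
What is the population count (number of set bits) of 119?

6

119 = 1110111
Count the 1s: 1 + 1 + 1 + 1 + 1 + 1 = 6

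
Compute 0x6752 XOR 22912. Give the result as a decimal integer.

16082

0x6752 = 110011101010010
22912 = 101100110000000
XOR → 011111011010010 = 16082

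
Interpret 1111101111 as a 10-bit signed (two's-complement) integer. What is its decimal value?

-17

pattern = 1111101111 (MSB is 1 ⇒ negative)
Invert: 0000010000, add 1 → 0000010001 = 17, so the value is -17.
(Equivalently: 1007 - 2^10 = 1007 - 1024 = -17.)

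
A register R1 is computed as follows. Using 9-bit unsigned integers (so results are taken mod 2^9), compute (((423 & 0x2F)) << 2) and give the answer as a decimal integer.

423 = 110100111
0x2F = 000101111
→ & → 000100111 = 39
→ << 2 (mod 2^9) → 010011100 = 156

156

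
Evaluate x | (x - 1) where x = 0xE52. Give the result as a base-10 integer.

3667

x = 111001010010 = 3666
x - 1 = 111001010001
OR    = 111001010011 = 3667
(x | (x - 1) sets all bits below the lowest set bit.)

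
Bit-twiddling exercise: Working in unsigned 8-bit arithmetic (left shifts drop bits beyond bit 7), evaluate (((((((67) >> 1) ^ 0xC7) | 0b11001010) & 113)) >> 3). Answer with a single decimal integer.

67 = 01000011
→ >> 1 → 00100001 = 33
0xC7 = 11000111
→ ^ → 11100110 = 230
0b11001010 = 11001010
→ | → 11101110 = 238
113 = 01110001
→ & → 01100000 = 96
→ >> 3 → 00001100 = 12

12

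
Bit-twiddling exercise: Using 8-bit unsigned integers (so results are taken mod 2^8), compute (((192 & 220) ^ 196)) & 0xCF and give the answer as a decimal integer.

4

192 = 11000000
220 = 11011100
→ & → 11000000 = 192
196 = 11000100
→ ^ → 00000100 = 4
0xCF = 11001111
→ & → 00000100 = 4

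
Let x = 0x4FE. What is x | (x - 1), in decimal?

1279

x = 10011111110 = 1278
x - 1 = 10011111101
OR    = 10011111111 = 1279
(x | (x - 1) sets all bits below the lowest set bit.)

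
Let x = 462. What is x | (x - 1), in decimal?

x = 111001110 = 462
x - 1 = 111001101
OR    = 111001111 = 463
(x | (x - 1) sets all bits below the lowest set bit.)

463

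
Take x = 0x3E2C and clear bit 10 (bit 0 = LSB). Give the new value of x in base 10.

x = 0011111000101100
bit 10 is currently 1; clear it via x & ~(1 << 10) = x & ~1024
→ 0011101000101100 = 14892

14892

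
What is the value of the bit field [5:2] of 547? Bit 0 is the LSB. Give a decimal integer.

8

v = 01000100011
Shift right by 2: 010001000
Mask low 4 bits: 1000 = 8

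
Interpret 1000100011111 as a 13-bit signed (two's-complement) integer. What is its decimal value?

pattern = 1000100011111 (MSB is 1 ⇒ negative)
Invert: 0111011100000, add 1 → 0111011100001 = 3809, so the value is -3809.
(Equivalently: 4383 - 2^13 = 4383 - 8192 = -3809.)

-3809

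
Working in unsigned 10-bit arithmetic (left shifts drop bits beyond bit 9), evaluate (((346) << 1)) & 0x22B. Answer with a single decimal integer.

346 = 0101011010
→ << 1 (mod 2^10) → 1010110100 = 692
0x22B = 1000101011
→ & → 1000100000 = 544

544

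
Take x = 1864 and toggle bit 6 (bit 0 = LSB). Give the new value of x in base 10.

x = 00011101001000
bit 6 is currently 1; toggle it via x ^ (1 << 6) = x ^ 64
→ 00011100001000 = 1800

1800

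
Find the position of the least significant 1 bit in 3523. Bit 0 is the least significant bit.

0

3523 = 110111000011
Trailing zeros: 0, so the lowest set bit is bit 0 (value 1).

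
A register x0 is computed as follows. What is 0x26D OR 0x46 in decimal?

0x26D = 1001101101
0x46 = 0001000110
 OR → 1001101111 = 623

623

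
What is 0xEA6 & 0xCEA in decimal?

3234

0xEA6 = 111010100110
0xCEA = 110011101010
AND → 110010100010 = 3234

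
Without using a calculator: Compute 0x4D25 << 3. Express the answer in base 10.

0x4D25 = 000100110100100101
shift left by 3 → 100110100100101000 = 157992
(equivalently, 19749 × 2^3 = 19749 × 8)

157992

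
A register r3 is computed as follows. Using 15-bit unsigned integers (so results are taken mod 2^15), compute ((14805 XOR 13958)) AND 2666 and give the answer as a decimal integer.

14805 = 011100111010101
13958 = 011011010000110
→ XOR → 000111101010011 = 3923
2666 = 000101001101010
→ AND → 000101001000010 = 2626

2626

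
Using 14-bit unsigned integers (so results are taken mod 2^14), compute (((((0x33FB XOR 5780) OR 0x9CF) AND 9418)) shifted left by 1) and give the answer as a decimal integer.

0x33FB = 11001111111011
5780 = 01011010010100
→ XOR → 10010101101111 = 9583
0x9CF = 00100111001111
→ OR → 10110111101111 = 11759
9418 = 10010011001010
→ AND → 10010011001010 = 9418
→ shifted left by 1 (mod 2^14) → 00100110010100 = 2452

2452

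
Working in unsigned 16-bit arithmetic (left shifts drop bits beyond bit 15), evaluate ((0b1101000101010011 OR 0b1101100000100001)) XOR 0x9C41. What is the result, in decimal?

0b1101000101010011 = 1101000101010011
0b1101100000100001 = 1101100000100001
→ OR → 1101100101110011 = 55667
0x9C41 = 1001110001000001
→ XOR → 0100010100110010 = 17714

17714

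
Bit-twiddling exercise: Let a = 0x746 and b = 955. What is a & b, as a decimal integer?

770

0x746 = 11101000110
955 = 01110111011
AND → 01100000010 = 770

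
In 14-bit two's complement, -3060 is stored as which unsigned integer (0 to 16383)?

13324

3060 in 14 bits: 00101111110100
Invert: 11010000001011
Add 1:  11010000001100 = 13324
(Check: 2^14 - 3060 = 16384 - 3060 = 13324.)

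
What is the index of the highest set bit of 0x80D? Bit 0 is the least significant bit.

11

0x80D = 100000001101
The topmost 1 is at position 11 (since 2^11 = 2048 ≤ 2061 < 4096).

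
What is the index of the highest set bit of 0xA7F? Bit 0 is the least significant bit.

0xA7F = 101001111111
The topmost 1 is at position 11 (since 2^11 = 2048 ≤ 2687 < 4096).

11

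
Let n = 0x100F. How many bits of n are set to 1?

5

0x100F = 1000000001111
Count the 1s: 1 + 1 + 1 + 1 + 1 = 5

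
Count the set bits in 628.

5

628 = 1001110100
Count the 1s: 1 + 1 + 1 + 1 + 1 = 5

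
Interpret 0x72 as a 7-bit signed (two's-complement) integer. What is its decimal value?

-14

pattern = 1110010 (MSB is 1 ⇒ negative)
Invert: 0001101, add 1 → 0001110 = 14, so the value is -14.
(Equivalently: 114 - 2^7 = 114 - 128 = -14.)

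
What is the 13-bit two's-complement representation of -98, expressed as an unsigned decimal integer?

98 in 13 bits: 0000001100010
Invert: 1111110011101
Add 1:  1111110011110 = 8094
(Check: 2^13 - 98 = 8192 - 98 = 8094.)

8094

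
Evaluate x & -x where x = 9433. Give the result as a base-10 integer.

1

x = 10010011011001 = 9433
-x (two's complement) = …01101100100111
AND   = 00000000000001 = 1
(x & -x isolates the lowest set bit of x.)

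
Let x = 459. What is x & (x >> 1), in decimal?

193

x = 111001011 = 459
x>>1 = 011100101
AND  = 011000001 = 193
(x & (x >> 1) has a 1 wherever x has two consecutive 1 bits.)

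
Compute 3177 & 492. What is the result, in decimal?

3177 = 110001101001
492 = 000111101100
AND → 000001101000 = 104

104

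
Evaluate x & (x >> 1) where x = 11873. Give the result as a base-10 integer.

x = 10111001100001 = 11873
x>>1 = 01011100110000
AND  = 00011000100000 = 1568
(x & (x >> 1) has a 1 wherever x has two consecutive 1 bits.)

1568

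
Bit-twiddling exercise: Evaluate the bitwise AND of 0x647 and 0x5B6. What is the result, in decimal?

1030

0x647 = 11001000111
0x5B6 = 10110110110
AND → 10000000110 = 1030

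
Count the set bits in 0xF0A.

0xF0A = 111100001010
Count the 1s: 1 + 1 + 1 + 1 + 1 + 1 = 6

6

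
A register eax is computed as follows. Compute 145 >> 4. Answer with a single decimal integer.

145 = 10010001
shift right by 4 → 00001001 = 9
(equivalently, floor(145 / 16))

9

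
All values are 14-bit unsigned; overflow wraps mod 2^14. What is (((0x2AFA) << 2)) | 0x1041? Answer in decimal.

0x2AFA = 10101011111010
→ << 2 (mod 2^14) → 10101111101000 = 11240
0x1041 = 01000001000001
→ | → 11101111101001 = 15337

15337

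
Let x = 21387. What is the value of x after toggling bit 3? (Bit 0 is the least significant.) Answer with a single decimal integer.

x = 101001110001011
bit 3 is currently 1; toggle it via x ^ (1 << 3) = x ^ 8
→ 101001110000011 = 21379

21379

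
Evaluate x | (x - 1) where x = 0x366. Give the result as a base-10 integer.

x = 1101100110 = 870
x - 1 = 1101100101
OR    = 1101100111 = 871
(x | (x - 1) sets all bits below the lowest set bit.)

871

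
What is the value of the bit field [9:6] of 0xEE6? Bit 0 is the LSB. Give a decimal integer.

11

v = 000111011100110
Shift right by 6: 000111011
Mask low 4 bits: 1011 = 11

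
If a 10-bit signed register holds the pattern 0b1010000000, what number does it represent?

pattern = 1010000000 (MSB is 1 ⇒ negative)
Invert: 0101111111, add 1 → 0110000000 = 384, so the value is -384.
(Equivalently: 640 - 2^10 = 640 - 1024 = -384.)

-384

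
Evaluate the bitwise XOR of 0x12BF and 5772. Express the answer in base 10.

0x12BF = 1001010111111
5772 = 1011010001100
XOR → 0010000110011 = 1075

1075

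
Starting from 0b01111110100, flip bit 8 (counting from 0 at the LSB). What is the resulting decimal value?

756

x = 01111110100
bit 8 is currently 1; toggle it via x ^ (1 << 8) = x ^ 256
→ 01011110100 = 756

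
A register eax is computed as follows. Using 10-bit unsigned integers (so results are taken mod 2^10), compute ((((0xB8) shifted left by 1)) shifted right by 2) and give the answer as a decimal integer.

92

0xB8 = 0010111000
→ shifted left by 1 (mod 2^10) → 0101110000 = 368
→ shifted right by 2 → 0001011100 = 92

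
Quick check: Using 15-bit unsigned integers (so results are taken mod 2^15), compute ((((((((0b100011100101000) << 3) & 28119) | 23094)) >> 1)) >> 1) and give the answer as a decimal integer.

0b100011100101000 = 100011100101000
→ << 3 (mod 2^15) → 011100101000000 = 14656
28119 = 110110111010111
→ & → 010100101000000 = 10560
23094 = 101101000110110
→ | → 111101101110110 = 31606
→ >> 1 → 011110110111011 = 15803
→ >> 1 → 001111011011101 = 7901

7901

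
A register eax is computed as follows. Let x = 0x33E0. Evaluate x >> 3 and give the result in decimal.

1660

0x33E0 = 11001111100000
shift right by 3 → 00011001111100 = 1660
(equivalently, floor(13280 / 8))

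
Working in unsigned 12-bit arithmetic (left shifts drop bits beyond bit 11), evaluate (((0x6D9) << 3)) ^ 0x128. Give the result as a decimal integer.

0x6D9 = 011011011001
→ << 3 (mod 2^12) → 011011001000 = 1736
0x128 = 000100101000
→ ^ → 011111100000 = 2016

2016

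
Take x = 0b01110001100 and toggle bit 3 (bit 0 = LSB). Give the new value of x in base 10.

900

x = 01110001100
bit 3 is currently 1; toggle it via x ^ (1 << 3) = x ^ 8
→ 01110000100 = 900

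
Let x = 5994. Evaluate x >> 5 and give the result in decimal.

5994 = 1011101101010
shift right by 5 → 0000010111011 = 187
(equivalently, floor(5994 / 32))

187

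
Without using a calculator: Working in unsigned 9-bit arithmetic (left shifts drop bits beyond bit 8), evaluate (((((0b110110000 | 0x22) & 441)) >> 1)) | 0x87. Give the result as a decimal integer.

0b110110000 = 110110000
0x22 = 000100010
→ | → 110110010 = 434
441 = 110111001
→ & → 110110000 = 432
→ >> 1 → 011011000 = 216
0x87 = 010000111
→ | → 011011111 = 223

223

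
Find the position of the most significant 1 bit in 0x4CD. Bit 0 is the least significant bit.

10

0x4CD = 10011001101
The topmost 1 is at position 10 (since 2^10 = 1024 ≤ 1229 < 2048).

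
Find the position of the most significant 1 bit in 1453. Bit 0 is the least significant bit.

10

1453 = 10110101101
The topmost 1 is at position 10 (since 2^10 = 1024 ≤ 1453 < 2048).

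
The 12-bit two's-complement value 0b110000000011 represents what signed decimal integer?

-1021

pattern = 110000000011 (MSB is 1 ⇒ negative)
Invert: 001111111100, add 1 → 001111111101 = 1021, so the value is -1021.
(Equivalently: 3075 - 2^12 = 3075 - 4096 = -1021.)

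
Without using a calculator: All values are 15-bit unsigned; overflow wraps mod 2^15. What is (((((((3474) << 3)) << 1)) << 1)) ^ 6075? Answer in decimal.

9723

3474 = 000110110010010
→ << 3 (mod 2^15) → 110110010010000 = 27792
→ << 1 (mod 2^15) → 101100100100000 = 22816
→ << 1 (mod 2^15) → 011001001000000 = 12864
6075 = 001011110111011
→ ^ → 010010111111011 = 9723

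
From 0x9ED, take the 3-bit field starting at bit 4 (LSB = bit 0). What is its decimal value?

6

v = 0100111101101
Shift right by 4: 010011110
Mask low 3 bits: 110 = 6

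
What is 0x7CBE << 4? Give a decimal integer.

510944

0x7CBE = 0000111110010111110
shift left by 4 → 1111100101111100000 = 510944
(equivalently, 31934 × 2^4 = 31934 × 16)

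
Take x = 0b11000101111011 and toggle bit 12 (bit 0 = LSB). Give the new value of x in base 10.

x = 11000101111011
bit 12 is currently 1; toggle it via x ^ (1 << 12) = x ^ 4096
→ 10000101111011 = 8571

8571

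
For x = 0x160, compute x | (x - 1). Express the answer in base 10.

383

x = 101100000 = 352
x - 1 = 101011111
OR    = 101111111 = 383
(x | (x - 1) sets all bits below the lowest set bit.)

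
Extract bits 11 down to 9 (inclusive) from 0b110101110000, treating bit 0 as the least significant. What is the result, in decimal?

v = 110101110000
Shift right by 9: 110
Mask low 3 bits: 110 = 6

6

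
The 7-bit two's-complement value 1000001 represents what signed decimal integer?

-63

pattern = 1000001 (MSB is 1 ⇒ negative)
Invert: 0111110, add 1 → 0111111 = 63, so the value is -63.
(Equivalently: 65 - 2^7 = 65 - 128 = -63.)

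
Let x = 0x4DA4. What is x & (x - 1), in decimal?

x = 100110110100100 = 19876
x - 1 = 100110110100011
AND   = 100110110100000 = 19872
(x & (x - 1) clears the lowest set bit of x.)

19872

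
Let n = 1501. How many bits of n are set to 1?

1501 = 10111011101
Count the 1s: 1 + 1 + 1 + 1 + 1 + 1 + 1 + 1 = 8

8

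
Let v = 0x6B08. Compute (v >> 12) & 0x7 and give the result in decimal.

v = 110101100001000
Shift right by 12: 110
Mask low 3 bits: 110 = 6

6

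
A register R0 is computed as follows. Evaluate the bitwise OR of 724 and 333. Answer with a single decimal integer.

989

724 = 1011010100
333 = 0101001101
 OR → 1111011101 = 989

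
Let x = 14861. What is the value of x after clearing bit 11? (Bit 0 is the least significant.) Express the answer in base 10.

x = 11101000001101
bit 11 is currently 1; clear it via x & ~(1 << 11) = x & ~2048
→ 11001000001101 = 12813

12813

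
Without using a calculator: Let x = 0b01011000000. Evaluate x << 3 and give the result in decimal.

x = 0001011000000
shift left by 3 → 1011000000000 = 5632
(equivalently, 704 × 2^3 = 704 × 8)

5632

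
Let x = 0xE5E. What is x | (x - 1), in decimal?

3679

x = 111001011110 = 3678
x - 1 = 111001011101
OR    = 111001011111 = 3679
(x | (x - 1) sets all bits below the lowest set bit.)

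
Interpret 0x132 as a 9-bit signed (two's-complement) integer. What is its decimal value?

-206

pattern = 100110010 (MSB is 1 ⇒ negative)
Invert: 011001101, add 1 → 011001110 = 206, so the value is -206.
(Equivalently: 306 - 2^9 = 306 - 512 = -206.)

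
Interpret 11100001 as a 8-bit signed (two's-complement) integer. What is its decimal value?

pattern = 11100001 (MSB is 1 ⇒ negative)
Invert: 00011110, add 1 → 00011111 = 31, so the value is -31.
(Equivalently: 225 - 2^8 = 225 - 256 = -31.)

-31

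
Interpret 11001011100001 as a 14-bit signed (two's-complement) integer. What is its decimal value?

-3359

pattern = 11001011100001 (MSB is 1 ⇒ negative)
Invert: 00110100011110, add 1 → 00110100011111 = 3359, so the value is -3359.
(Equivalently: 13025 - 2^14 = 13025 - 16384 = -3359.)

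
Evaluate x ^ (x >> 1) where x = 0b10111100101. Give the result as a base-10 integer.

x = 10111100101 = 1509
x>>1 = 01011110010
XOR  = 11100010111 = 1815
(x ^ (x >> 1) gives the standard binary-reflected Gray code of x.)

1815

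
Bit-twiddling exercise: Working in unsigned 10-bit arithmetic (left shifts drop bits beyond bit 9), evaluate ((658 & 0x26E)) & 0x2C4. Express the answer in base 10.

658 = 1010010010
0x26E = 1001101110
→ & → 1000000010 = 514
0x2C4 = 1011000100
→ & → 1000000000 = 512

512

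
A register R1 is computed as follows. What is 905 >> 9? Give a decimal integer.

905 = 1110001001
shift right by 9 → 0000000001 = 1
(equivalently, floor(905 / 512))

1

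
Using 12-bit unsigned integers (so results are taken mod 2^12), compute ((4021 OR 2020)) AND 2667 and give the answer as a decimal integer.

2657

4021 = 111110110101
2020 = 011111100100
→ OR → 111111110101 = 4085
2667 = 101001101011
→ AND → 101001100001 = 2657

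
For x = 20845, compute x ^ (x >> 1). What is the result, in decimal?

x = 101000101101101 = 20845
x>>1 = 010100010110110
XOR  = 111100111011011 = 31195
(x ^ (x >> 1) gives the standard binary-reflected Gray code of x.)

31195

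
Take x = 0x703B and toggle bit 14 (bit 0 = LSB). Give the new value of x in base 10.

12347

x = 0111000000111011
bit 14 is currently 1; toggle it via x ^ (1 << 14) = x ^ 16384
→ 0011000000111011 = 12347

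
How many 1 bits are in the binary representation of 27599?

11

27599 = 110101111001111
Count the 1s: 1 + 1 + 1 + 1 + 1 + 1 + 1 + 1 + 1 + 1 + 1 = 11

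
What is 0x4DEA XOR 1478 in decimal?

18476

0x4DEA = 100110111101010
1478 = 000010111000110
XOR → 100100000101100 = 18476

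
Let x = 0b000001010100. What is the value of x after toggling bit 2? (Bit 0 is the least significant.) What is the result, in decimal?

x = 000001010100
bit 2 is currently 1; toggle it via x ^ (1 << 2) = x ^ 4
→ 000001010000 = 80

80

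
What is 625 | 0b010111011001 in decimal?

625 = 01001110001
b = 10111011001
 OR → 11111111001 = 2041

2041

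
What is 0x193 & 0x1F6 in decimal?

402

0x193 = 110010011
0x1F6 = 111110110
AND → 110010010 = 402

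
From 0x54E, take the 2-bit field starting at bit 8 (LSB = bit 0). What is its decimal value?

v = 10101001110
Shift right by 8: 101
Mask low 2 bits: 01 = 1

1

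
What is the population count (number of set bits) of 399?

6

399 = 110001111
Count the 1s: 1 + 1 + 1 + 1 + 1 + 1 = 6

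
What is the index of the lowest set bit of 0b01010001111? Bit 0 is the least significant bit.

0

0b01010001111 = 1010001111
Trailing zeros: 0, so the lowest set bit is bit 0 (value 1).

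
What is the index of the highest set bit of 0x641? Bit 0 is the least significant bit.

10

0x641 = 11001000001
The topmost 1 is at position 10 (since 2^10 = 1024 ≤ 1601 < 2048).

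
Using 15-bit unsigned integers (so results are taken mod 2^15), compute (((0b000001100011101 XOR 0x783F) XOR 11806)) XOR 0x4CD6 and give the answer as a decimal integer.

6634

0b000001100011101 = 000001100011101
0x783F = 111100000111111
→ XOR → 111101100100010 = 31522
11806 = 010111000011110
→ XOR → 101010100111100 = 21820
0x4CD6 = 100110011010110
→ XOR → 001100111101010 = 6634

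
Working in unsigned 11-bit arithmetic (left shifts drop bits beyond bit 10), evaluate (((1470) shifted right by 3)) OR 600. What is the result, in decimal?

1470 = 10110111110
→ shifted right by 3 → 00010110111 = 183
600 = 01001011000
→ OR → 01011111111 = 767

767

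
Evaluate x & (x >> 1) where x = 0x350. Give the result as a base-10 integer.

256

x = 1101010000 = 848
x>>1 = 0110101000
AND  = 0100000000 = 256
(x & (x >> 1) has a 1 wherever x has two consecutive 1 bits.)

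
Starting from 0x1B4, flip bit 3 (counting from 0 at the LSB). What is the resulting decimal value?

x = 0110110100
bit 3 is currently 0; toggle it via x ^ (1 << 3) = x ^ 8
→ 0110111100 = 444

444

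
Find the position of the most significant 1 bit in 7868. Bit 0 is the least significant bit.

7868 = 1111010111100
The topmost 1 is at position 12 (since 2^12 = 4096 ≤ 7868 < 8192).

12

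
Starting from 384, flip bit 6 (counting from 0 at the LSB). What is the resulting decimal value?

448

x = 110000000
bit 6 is currently 0; toggle it via x ^ (1 << 6) = x ^ 64
→ 111000000 = 448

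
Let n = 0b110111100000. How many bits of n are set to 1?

6

n = 110111100000
Count the 1s: 1 + 1 + 1 + 1 + 1 + 1 = 6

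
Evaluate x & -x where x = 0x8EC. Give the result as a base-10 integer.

x = 100011101100 = 2284
-x (two's complement) = …011100010100
AND   = 000000000100 = 4
(x & -x isolates the lowest set bit of x.)

4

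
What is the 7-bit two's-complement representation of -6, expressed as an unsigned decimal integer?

122

6 in 7 bits: 0000110
Invert: 1111001
Add 1:  1111010 = 122
(Check: 2^7 - 6 = 128 - 6 = 122.)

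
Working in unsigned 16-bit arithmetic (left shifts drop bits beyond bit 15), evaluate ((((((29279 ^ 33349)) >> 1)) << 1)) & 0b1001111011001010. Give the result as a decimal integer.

36874

29279 = 0111001001011111
33349 = 1000001001000101
→ ^ → 1111000000011010 = 61466
→ >> 1 → 0111100000001101 = 30733
→ << 1 (mod 2^16) → 1111000000011010 = 61466
0b1001111011001010 = 1001111011001010
→ & → 1001000000001010 = 36874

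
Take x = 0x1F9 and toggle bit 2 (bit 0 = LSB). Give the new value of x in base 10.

x = 111111001
bit 2 is currently 0; toggle it via x ^ (1 << 2) = x ^ 4
→ 111111101 = 509

509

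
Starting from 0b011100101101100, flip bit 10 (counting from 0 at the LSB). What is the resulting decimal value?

x = 011100101101100
bit 10 is currently 0; toggle it via x ^ (1 << 10) = x ^ 1024
→ 011110101101100 = 15724

15724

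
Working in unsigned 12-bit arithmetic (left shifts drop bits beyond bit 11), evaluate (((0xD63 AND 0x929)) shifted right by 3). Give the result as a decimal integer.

292

0xD63 = 110101100011
0x929 = 100100101001
→ AND → 100100100001 = 2337
→ shifted right by 3 → 000100100100 = 292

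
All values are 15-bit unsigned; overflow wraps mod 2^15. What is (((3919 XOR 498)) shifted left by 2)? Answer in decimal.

15092

3919 = 000111101001111
498 = 000000111110010
→ XOR → 000111010111101 = 3773
→ shifted left by 2 (mod 2^15) → 011101011110100 = 15092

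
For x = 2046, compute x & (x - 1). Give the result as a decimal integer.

x = 11111111110 = 2046
x - 1 = 11111111101
AND   = 11111111100 = 2044
(x & (x - 1) clears the lowest set bit of x.)

2044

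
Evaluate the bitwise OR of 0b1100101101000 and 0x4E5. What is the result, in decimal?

7661

a = 1100101101000
0x4E5 = 0010011100101
 OR → 1110111101101 = 7661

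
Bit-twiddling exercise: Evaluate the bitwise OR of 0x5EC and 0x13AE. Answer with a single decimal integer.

0x5EC = 0010111101100
0x13AE = 1001110101110
 OR → 1011111101110 = 6126

6126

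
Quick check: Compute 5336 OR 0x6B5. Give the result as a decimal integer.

5336 = 1010011011000
0x6B5 = 0011010110101
 OR → 1011011111101 = 5885

5885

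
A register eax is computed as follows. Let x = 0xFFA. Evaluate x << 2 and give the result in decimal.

16360

0xFFA = 00111111111010
shift left by 2 → 11111111101000 = 16360
(equivalently, 4090 × 2^2 = 4090 × 4)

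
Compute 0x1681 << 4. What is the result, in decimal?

0x1681 = 00001011010000001
shift left by 4 → 10110100000010000 = 92176
(equivalently, 5761 × 2^4 = 5761 × 16)

92176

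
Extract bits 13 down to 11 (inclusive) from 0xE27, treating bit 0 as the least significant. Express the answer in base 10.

1

v = 00111000100111
Shift right by 11: 001
Mask low 3 bits: 001 = 1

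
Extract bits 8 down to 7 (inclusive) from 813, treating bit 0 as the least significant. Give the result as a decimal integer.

2

v = 0001100101101
Shift right by 7: 000110
Mask low 2 bits: 10 = 2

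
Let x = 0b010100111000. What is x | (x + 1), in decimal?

x = 10100111000 = 1336
x + 1 = 10100111001
OR    = 10100111001 = 1337
(x | (x + 1) sets the lowest cleared bit.)

1337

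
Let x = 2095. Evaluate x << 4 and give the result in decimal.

33520

2095 = 0000100000101111
shift left by 4 → 1000001011110000 = 33520
(equivalently, 2095 × 2^4 = 2095 × 16)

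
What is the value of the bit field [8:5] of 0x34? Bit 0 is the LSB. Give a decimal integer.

v = 000110100
Shift right by 5: 0001
Mask low 4 bits: 0001 = 1

1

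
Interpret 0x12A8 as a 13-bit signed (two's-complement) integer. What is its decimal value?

pattern = 1001010101000 (MSB is 1 ⇒ negative)
Invert: 0110101010111, add 1 → 0110101011000 = 3416, so the value is -3416.
(Equivalently: 4776 - 2^13 = 4776 - 8192 = -3416.)

-3416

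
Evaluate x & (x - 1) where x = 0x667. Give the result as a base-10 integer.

1638

x = 11001100111 = 1639
x - 1 = 11001100110
AND   = 11001100110 = 1638
(x & (x - 1) clears the lowest set bit of x.)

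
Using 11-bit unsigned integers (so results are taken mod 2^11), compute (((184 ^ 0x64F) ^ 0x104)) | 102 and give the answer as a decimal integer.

184 = 00010111000
0x64F = 11001001111
→ ^ → 11011110111 = 1783
0x104 = 00100000100
→ ^ → 11111110011 = 2035
102 = 00001100110
→ | → 11111110111 = 2039

2039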